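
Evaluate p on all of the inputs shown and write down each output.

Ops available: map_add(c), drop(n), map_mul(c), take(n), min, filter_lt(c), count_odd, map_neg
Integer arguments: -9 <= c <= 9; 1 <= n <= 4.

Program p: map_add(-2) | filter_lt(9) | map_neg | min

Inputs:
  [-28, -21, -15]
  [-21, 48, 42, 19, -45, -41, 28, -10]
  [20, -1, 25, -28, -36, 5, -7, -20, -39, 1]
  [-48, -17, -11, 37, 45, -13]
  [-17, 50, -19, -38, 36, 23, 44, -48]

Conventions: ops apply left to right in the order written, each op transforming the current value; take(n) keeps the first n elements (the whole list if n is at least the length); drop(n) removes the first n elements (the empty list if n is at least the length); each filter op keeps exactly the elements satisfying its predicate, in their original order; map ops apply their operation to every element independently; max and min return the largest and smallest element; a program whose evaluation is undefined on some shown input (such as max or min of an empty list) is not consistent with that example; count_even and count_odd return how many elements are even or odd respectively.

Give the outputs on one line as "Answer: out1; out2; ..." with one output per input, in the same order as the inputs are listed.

Execution, op by op:
  [-28, -21, -15] -> [-30, -23, -17] -> [-30, -23, -17] -> [30, 23, 17] -> 17
  [-21, 48, 42, 19, -45, -41, 28, -10] -> [-23, 46, 40, 17, -47, -43, 26, -12] -> [-23, -47, -43, -12] -> [23, 47, 43, 12] -> 12
  [20, -1, 25, -28, -36, 5, -7, -20, -39, 1] -> [18, -3, 23, -30, -38, 3, -9, -22, -41, -1] -> [-3, -30, -38, 3, -9, -22, -41, -1] -> [3, 30, 38, -3, 9, 22, 41, 1] -> -3
  [-48, -17, -11, 37, 45, -13] -> [-50, -19, -13, 35, 43, -15] -> [-50, -19, -13, -15] -> [50, 19, 13, 15] -> 13
  [-17, 50, -19, -38, 36, 23, 44, -48] -> [-19, 48, -21, -40, 34, 21, 42, -50] -> [-19, -21, -40, -50] -> [19, 21, 40, 50] -> 19

17; 12; -3; 13; 19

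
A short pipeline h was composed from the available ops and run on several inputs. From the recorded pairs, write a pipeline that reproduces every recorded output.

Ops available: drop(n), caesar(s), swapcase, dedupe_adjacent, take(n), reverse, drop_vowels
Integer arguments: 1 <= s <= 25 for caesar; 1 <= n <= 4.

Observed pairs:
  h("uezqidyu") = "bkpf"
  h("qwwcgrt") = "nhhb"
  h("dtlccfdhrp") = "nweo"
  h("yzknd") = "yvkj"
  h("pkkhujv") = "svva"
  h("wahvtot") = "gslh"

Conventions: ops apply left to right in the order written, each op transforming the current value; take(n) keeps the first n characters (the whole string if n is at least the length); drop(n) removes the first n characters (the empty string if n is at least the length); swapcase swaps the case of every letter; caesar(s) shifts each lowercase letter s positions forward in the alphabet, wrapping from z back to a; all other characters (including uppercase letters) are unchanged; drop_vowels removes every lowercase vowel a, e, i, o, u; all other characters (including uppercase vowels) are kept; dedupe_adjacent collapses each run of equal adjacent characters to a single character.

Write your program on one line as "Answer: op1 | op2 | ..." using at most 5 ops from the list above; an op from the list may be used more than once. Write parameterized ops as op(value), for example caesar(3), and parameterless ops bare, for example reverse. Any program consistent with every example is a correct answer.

take(4) | caesar(25) | reverse | caesar(12)

Check, running the answer program on each example:
  "uezqidyu" -> "uezq" -> "tdyp" -> "pydt" -> "bkpf"
  "qwwcgrt" -> "qwwc" -> "pvvb" -> "bvvp" -> "nhhb"
  "dtlccfdhrp" -> "dtlc" -> "cskb" -> "bksc" -> "nweo"
  "yzknd" -> "yzkn" -> "xyjm" -> "mjyx" -> "yvkj"
  "pkkhujv" -> "pkkh" -> "ojjg" -> "gjjo" -> "svva"
  "wahvtot" -> "wahv" -> "vzgu" -> "ugzv" -> "gslh"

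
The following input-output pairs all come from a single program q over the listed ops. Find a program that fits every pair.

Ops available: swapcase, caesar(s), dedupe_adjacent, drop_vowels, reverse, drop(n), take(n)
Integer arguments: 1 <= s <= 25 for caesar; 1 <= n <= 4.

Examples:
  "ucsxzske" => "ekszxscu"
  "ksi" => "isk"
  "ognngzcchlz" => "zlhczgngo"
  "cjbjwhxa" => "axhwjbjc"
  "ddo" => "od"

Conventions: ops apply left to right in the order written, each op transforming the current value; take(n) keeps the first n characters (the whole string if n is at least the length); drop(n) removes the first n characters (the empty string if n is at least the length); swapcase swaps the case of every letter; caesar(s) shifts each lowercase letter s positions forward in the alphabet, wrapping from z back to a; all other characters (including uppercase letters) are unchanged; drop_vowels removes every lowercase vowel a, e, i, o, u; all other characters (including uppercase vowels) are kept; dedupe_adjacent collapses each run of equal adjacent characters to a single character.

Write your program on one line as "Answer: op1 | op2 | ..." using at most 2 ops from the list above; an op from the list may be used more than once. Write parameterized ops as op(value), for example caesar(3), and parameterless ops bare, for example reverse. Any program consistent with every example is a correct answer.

dedupe_adjacent | reverse

Check, running the answer program on each example:
  "ucsxzske" -> "ucsxzske" -> "ekszxscu"
  "ksi" -> "ksi" -> "isk"
  "ognngzcchlz" -> "ogngzchlz" -> "zlhczgngo"
  "cjbjwhxa" -> "cjbjwhxa" -> "axhwjbjc"
  "ddo" -> "do" -> "od"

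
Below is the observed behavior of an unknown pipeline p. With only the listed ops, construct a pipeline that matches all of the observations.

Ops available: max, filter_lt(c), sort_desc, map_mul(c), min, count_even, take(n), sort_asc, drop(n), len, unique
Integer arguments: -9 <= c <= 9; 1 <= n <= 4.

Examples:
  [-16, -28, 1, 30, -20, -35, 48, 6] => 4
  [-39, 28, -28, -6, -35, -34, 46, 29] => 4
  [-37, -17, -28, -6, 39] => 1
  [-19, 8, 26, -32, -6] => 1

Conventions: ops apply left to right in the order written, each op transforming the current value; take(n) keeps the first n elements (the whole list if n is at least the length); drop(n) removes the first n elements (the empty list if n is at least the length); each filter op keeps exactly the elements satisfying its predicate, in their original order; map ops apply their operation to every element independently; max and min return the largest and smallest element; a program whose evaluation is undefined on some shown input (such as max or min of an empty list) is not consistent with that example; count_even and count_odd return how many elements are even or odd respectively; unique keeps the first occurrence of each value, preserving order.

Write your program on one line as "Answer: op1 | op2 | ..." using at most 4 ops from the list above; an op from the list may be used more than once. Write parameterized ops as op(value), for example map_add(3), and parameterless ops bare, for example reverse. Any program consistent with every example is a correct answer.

drop(2) | drop(2) | map_mul(-6) | len

Check, running the answer program on each example:
  [-16, -28, 1, 30, -20, -35, 48, 6] -> [1, 30, -20, -35, 48, 6] -> [-20, -35, 48, 6] -> [120, 210, -288, -36] -> 4
  [-39, 28, -28, -6, -35, -34, 46, 29] -> [-28, -6, -35, -34, 46, 29] -> [-35, -34, 46, 29] -> [210, 204, -276, -174] -> 4
  [-37, -17, -28, -6, 39] -> [-28, -6, 39] -> [39] -> [-234] -> 1
  [-19, 8, 26, -32, -6] -> [26, -32, -6] -> [-6] -> [36] -> 1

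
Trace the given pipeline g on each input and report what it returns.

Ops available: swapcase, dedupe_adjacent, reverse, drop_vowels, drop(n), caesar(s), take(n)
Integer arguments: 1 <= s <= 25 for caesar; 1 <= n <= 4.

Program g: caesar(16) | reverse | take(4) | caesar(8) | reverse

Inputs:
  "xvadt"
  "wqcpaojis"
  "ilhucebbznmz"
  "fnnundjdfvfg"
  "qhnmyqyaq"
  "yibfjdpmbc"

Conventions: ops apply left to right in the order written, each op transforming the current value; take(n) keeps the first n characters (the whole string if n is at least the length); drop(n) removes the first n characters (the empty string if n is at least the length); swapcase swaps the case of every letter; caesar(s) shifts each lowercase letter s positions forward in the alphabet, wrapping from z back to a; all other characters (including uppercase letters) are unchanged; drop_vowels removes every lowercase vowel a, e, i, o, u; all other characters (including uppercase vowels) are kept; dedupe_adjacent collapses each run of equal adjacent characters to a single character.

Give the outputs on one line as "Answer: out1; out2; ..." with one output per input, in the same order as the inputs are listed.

Execution, op by op:
  "xvadt" -> "nlqtj" -> "jtqln" -> "jtql" -> "rbyt" -> "tybr"
  "wqcpaojis" -> "mgsfqezyi" -> "iyzeqfsgm" -> "iyze" -> "qghm" -> "mhgq"
  "ilhucebbznmz" -> "ybxksurrpdcp" -> "pcdprruskxby" -> "pcdp" -> "xklx" -> "xlkx"
  "fnnundjdfvfg" -> "vddkdtztvlvw" -> "wvlvtztdkddv" -> "wvlv" -> "edtd" -> "dtde"
  "qhnmyqyaq" -> "gxdcogoqg" -> "gqogocdxg" -> "gqog" -> "oywo" -> "owyo"
  "yibfjdpmbc" -> "oyrvztfcrs" -> "srcftzvryo" -> "srcf" -> "azkn" -> "nkza"

"tybr"; "mhgq"; "xlkx"; "dtde"; "owyo"; "nkza"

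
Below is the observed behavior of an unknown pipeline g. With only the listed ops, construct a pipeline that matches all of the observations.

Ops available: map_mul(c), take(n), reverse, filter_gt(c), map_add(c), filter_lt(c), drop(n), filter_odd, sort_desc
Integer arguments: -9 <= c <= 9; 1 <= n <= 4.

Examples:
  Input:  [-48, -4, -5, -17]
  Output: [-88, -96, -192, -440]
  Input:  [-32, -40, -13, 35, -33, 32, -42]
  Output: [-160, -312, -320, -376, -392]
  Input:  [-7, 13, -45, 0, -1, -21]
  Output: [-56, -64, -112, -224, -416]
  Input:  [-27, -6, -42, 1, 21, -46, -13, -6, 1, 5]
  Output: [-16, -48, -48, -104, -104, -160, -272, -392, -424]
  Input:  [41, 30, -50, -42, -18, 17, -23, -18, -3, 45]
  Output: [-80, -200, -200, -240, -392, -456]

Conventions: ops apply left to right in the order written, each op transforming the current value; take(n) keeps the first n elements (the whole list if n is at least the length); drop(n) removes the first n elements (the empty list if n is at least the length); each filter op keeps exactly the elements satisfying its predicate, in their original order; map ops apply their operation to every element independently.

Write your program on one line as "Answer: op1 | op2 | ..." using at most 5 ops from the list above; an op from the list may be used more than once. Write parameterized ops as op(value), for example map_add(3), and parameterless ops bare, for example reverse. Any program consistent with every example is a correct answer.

map_add(-7) | map_mul(8) | reverse | filter_lt(5) | sort_desc

Check, running the answer program on each example:
  [-48, -4, -5, -17] -> [-55, -11, -12, -24] -> [-440, -88, -96, -192] -> [-192, -96, -88, -440] -> [-192, -96, -88, -440] -> [-88, -96, -192, -440]
  [-32, -40, -13, 35, -33, 32, -42] -> [-39, -47, -20, 28, -40, 25, -49] -> [-312, -376, -160, 224, -320, 200, -392] -> [-392, 200, -320, 224, -160, -376, -312] -> [-392, -320, -160, -376, -312] -> [-160, -312, -320, -376, -392]
  [-7, 13, -45, 0, -1, -21] -> [-14, 6, -52, -7, -8, -28] -> [-112, 48, -416, -56, -64, -224] -> [-224, -64, -56, -416, 48, -112] -> [-224, -64, -56, -416, -112] -> [-56, -64, -112, -224, -416]
  [-27, -6, -42, 1, 21, -46, -13, -6, 1, 5] -> [-34, -13, -49, -6, 14, -53, -20, -13, -6, -2] -> [-272, -104, -392, -48, 112, -424, -160, -104, -48, -16] -> [-16, -48, -104, -160, -424, 112, -48, -392, -104, -272] -> [-16, -48, -104, -160, -424, -48, -392, -104, -272] -> [-16, -48, -48, -104, -104, -160, -272, -392, -424]
  [41, 30, -50, -42, -18, 17, -23, -18, -3, 45] -> [34, 23, -57, -49, -25, 10, -30, -25, -10, 38] -> [272, 184, -456, -392, -200, 80, -240, -200, -80, 304] -> [304, -80, -200, -240, 80, -200, -392, -456, 184, 272] -> [-80, -200, -240, -200, -392, -456] -> [-80, -200, -200, -240, -392, -456]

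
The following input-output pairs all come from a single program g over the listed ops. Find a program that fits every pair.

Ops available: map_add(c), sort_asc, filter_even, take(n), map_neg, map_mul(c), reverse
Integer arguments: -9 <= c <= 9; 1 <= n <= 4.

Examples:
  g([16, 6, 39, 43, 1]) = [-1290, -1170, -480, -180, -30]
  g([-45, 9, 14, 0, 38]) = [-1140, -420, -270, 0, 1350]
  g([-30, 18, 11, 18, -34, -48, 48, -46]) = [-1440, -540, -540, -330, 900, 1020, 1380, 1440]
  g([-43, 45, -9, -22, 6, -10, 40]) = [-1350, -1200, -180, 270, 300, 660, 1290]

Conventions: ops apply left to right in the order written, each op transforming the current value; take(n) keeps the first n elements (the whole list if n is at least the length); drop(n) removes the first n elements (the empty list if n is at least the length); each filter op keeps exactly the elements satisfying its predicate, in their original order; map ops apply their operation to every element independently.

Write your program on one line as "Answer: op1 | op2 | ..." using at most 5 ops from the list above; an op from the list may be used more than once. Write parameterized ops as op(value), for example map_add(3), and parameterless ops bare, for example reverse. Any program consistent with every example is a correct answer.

map_mul(-5) | map_mul(6) | reverse | sort_asc

Check, running the answer program on each example:
  [16, 6, 39, 43, 1] -> [-80, -30, -195, -215, -5] -> [-480, -180, -1170, -1290, -30] -> [-30, -1290, -1170, -180, -480] -> [-1290, -1170, -480, -180, -30]
  [-45, 9, 14, 0, 38] -> [225, -45, -70, 0, -190] -> [1350, -270, -420, 0, -1140] -> [-1140, 0, -420, -270, 1350] -> [-1140, -420, -270, 0, 1350]
  [-30, 18, 11, 18, -34, -48, 48, -46] -> [150, -90, -55, -90, 170, 240, -240, 230] -> [900, -540, -330, -540, 1020, 1440, -1440, 1380] -> [1380, -1440, 1440, 1020, -540, -330, -540, 900] -> [-1440, -540, -540, -330, 900, 1020, 1380, 1440]
  [-43, 45, -9, -22, 6, -10, 40] -> [215, -225, 45, 110, -30, 50, -200] -> [1290, -1350, 270, 660, -180, 300, -1200] -> [-1200, 300, -180, 660, 270, -1350, 1290] -> [-1350, -1200, -180, 270, 300, 660, 1290]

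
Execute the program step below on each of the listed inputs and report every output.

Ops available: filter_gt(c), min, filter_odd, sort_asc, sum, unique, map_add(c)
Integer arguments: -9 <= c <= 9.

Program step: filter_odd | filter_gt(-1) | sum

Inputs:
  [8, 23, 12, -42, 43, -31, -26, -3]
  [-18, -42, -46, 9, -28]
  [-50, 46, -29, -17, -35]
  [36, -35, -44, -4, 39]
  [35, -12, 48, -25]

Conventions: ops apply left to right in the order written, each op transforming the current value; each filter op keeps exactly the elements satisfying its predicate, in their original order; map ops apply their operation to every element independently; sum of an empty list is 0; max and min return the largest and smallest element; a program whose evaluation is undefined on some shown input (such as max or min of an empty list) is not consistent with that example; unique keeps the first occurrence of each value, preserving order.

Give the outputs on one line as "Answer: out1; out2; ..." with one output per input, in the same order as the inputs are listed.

Execution, op by op:
  [8, 23, 12, -42, 43, -31, -26, -3] -> [23, 43, -31, -3] -> [23, 43] -> 66
  [-18, -42, -46, 9, -28] -> [9] -> [9] -> 9
  [-50, 46, -29, -17, -35] -> [-29, -17, -35] -> [] -> 0
  [36, -35, -44, -4, 39] -> [-35, 39] -> [39] -> 39
  [35, -12, 48, -25] -> [35, -25] -> [35] -> 35

66; 9; 0; 39; 35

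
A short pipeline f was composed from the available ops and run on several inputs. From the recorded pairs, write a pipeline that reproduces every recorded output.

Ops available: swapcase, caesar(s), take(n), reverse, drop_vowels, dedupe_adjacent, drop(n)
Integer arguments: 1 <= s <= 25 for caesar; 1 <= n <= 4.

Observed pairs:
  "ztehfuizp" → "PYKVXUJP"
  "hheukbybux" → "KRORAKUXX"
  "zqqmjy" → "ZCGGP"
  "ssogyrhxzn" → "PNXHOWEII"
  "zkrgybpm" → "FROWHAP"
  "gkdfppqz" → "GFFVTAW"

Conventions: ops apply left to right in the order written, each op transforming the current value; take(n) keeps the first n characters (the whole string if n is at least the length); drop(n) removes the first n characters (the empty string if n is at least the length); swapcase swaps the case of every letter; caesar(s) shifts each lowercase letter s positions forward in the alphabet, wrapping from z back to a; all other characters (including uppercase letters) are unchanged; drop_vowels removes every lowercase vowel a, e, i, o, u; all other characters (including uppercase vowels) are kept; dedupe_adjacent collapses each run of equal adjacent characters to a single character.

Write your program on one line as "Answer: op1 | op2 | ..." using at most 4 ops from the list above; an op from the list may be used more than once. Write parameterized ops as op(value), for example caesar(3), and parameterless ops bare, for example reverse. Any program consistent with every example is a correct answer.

reverse | drop(1) | caesar(16) | swapcase

Check, running the answer program on each example:
  "ztehfuizp" -> "pziufhetz" -> "ziufhetz" -> "pykvxujp" -> "PYKVXUJP"
  "hheukbybux" -> "xubybkuehh" -> "ubybkuehh" -> "krorakuxx" -> "KRORAKUXX"
  "zqqmjy" -> "yjmqqz" -> "jmqqz" -> "zcggp" -> "ZCGGP"
  "ssogyrhxzn" -> "nzxhrygoss" -> "zxhrygoss" -> "pnxhoweii" -> "PNXHOWEII"
  "zkrgybpm" -> "mpbygrkz" -> "pbygrkz" -> "frowhap" -> "FROWHAP"
  "gkdfppqz" -> "zqppfdkg" -> "qppfdkg" -> "gffvtaw" -> "GFFVTAW"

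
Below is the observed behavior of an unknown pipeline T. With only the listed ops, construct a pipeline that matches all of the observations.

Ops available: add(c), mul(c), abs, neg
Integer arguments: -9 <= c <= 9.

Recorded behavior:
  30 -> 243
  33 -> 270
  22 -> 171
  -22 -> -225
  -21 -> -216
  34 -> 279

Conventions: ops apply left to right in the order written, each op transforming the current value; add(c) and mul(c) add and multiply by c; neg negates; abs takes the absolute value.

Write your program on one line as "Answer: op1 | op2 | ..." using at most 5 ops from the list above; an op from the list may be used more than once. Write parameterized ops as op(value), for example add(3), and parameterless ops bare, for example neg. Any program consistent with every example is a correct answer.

neg | add(3) | neg | mul(9)

Check, running the answer program on each example:
  30 -> -30 -> -27 -> 27 -> 243
  33 -> -33 -> -30 -> 30 -> 270
  22 -> -22 -> -19 -> 19 -> 171
  -22 -> 22 -> 25 -> -25 -> -225
  -21 -> 21 -> 24 -> -24 -> -216
  34 -> -34 -> -31 -> 31 -> 279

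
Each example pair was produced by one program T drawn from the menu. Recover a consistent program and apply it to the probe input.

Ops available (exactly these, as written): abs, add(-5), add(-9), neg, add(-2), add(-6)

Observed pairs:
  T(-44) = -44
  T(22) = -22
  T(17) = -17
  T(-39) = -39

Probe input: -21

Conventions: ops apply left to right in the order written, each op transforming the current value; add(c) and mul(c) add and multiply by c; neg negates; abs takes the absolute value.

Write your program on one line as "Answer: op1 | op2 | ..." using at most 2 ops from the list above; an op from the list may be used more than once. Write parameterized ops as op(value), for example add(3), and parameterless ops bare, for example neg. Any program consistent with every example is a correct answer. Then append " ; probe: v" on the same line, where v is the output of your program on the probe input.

abs | neg ; probe: -21

Check, running the answer program on each example:
  -44 -> 44 -> -44
  22 -> 22 -> -22
  17 -> 17 -> -17
  -39 -> 39 -> -39
  probe: -21 -> 21 -> -21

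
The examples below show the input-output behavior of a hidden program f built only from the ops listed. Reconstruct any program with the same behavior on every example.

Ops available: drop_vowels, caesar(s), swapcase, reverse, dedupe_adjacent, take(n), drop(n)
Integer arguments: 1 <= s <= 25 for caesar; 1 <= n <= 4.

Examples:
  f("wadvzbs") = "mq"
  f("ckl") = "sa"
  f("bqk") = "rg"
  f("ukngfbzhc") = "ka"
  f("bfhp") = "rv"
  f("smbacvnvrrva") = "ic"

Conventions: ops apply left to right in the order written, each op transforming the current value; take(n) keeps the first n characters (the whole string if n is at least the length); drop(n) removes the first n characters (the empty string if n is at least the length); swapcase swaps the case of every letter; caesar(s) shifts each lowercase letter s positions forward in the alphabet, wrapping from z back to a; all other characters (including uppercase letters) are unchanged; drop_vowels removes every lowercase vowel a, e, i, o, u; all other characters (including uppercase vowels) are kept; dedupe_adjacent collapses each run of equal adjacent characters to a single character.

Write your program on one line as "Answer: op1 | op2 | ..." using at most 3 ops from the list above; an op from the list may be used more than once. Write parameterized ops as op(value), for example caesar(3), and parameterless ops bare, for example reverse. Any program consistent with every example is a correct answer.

caesar(16) | take(2)

Check, running the answer program on each example:
  "wadvzbs" -> "mqtlpri" -> "mq"
  "ckl" -> "sab" -> "sa"
  "bqk" -> "rga" -> "rg"
  "ukngfbzhc" -> "kadwvrpxs" -> "ka"
  "bfhp" -> "rvxf" -> "rv"
  "smbacvnvrrva" -> "icrqsldlhhlq" -> "ic"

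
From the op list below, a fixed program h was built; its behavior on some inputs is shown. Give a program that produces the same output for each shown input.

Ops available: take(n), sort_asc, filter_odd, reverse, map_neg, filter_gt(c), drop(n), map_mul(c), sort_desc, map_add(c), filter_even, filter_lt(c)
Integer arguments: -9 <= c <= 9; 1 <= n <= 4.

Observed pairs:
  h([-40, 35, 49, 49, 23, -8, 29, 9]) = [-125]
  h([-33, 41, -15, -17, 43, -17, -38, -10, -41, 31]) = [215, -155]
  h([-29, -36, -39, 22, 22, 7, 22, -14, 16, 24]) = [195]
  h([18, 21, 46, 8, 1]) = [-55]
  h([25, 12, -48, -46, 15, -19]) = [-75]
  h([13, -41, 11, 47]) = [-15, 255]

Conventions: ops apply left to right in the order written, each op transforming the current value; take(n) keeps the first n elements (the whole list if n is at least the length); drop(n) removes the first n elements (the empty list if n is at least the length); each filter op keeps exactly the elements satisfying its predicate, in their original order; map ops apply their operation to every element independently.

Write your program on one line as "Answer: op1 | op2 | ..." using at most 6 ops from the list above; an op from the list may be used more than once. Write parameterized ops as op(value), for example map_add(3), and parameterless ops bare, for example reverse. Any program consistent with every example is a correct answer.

map_add(-8) | take(2) | map_add(4) | filter_odd | map_add(-6) | map_mul(-5)

Check, running the answer program on each example:
  [-40, 35, 49, 49, 23, -8, 29, 9] -> [-48, 27, 41, 41, 15, -16, 21, 1] -> [-48, 27] -> [-44, 31] -> [31] -> [25] -> [-125]
  [-33, 41, -15, -17, 43, -17, -38, -10, -41, 31] -> [-41, 33, -23, -25, 35, -25, -46, -18, -49, 23] -> [-41, 33] -> [-37, 37] -> [-37, 37] -> [-43, 31] -> [215, -155]
  [-29, -36, -39, 22, 22, 7, 22, -14, 16, 24] -> [-37, -44, -47, 14, 14, -1, 14, -22, 8, 16] -> [-37, -44] -> [-33, -40] -> [-33] -> [-39] -> [195]
  [18, 21, 46, 8, 1] -> [10, 13, 38, 0, -7] -> [10, 13] -> [14, 17] -> [17] -> [11] -> [-55]
  [25, 12, -48, -46, 15, -19] -> [17, 4, -56, -54, 7, -27] -> [17, 4] -> [21, 8] -> [21] -> [15] -> [-75]
  [13, -41, 11, 47] -> [5, -49, 3, 39] -> [5, -49] -> [9, -45] -> [9, -45] -> [3, -51] -> [-15, 255]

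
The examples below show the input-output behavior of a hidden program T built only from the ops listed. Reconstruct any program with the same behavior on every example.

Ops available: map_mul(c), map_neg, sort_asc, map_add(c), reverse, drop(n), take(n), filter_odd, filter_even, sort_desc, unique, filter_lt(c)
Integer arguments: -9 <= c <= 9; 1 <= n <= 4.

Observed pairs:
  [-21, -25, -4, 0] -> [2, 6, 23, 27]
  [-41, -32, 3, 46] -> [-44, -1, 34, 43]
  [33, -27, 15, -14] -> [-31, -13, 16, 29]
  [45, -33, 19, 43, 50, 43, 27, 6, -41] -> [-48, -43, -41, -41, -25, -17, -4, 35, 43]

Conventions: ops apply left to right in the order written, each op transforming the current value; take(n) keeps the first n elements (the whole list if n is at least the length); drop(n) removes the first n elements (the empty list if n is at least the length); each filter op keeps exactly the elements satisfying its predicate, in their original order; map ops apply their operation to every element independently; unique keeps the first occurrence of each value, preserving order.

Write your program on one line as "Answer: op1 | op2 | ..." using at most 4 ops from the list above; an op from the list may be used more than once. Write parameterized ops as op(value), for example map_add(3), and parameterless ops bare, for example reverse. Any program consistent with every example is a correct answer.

sort_desc | map_add(-2) | map_neg

Check, running the answer program on each example:
  [-21, -25, -4, 0] -> [0, -4, -21, -25] -> [-2, -6, -23, -27] -> [2, 6, 23, 27]
  [-41, -32, 3, 46] -> [46, 3, -32, -41] -> [44, 1, -34, -43] -> [-44, -1, 34, 43]
  [33, -27, 15, -14] -> [33, 15, -14, -27] -> [31, 13, -16, -29] -> [-31, -13, 16, 29]
  [45, -33, 19, 43, 50, 43, 27, 6, -41] -> [50, 45, 43, 43, 27, 19, 6, -33, -41] -> [48, 43, 41, 41, 25, 17, 4, -35, -43] -> [-48, -43, -41, -41, -25, -17, -4, 35, 43]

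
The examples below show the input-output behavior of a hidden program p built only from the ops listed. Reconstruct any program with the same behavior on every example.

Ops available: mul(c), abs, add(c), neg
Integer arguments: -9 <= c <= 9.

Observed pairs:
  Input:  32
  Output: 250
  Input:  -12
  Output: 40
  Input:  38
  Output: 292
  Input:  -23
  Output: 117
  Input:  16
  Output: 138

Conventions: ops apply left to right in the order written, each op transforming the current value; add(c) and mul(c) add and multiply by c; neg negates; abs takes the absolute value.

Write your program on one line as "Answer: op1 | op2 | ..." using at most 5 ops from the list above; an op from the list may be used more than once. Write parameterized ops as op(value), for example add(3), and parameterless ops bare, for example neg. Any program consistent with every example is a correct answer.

add(5) | neg | mul(7) | abs | add(-9)

Check, running the answer program on each example:
  32 -> 37 -> -37 -> -259 -> 259 -> 250
  -12 -> -7 -> 7 -> 49 -> 49 -> 40
  38 -> 43 -> -43 -> -301 -> 301 -> 292
  -23 -> -18 -> 18 -> 126 -> 126 -> 117
  16 -> 21 -> -21 -> -147 -> 147 -> 138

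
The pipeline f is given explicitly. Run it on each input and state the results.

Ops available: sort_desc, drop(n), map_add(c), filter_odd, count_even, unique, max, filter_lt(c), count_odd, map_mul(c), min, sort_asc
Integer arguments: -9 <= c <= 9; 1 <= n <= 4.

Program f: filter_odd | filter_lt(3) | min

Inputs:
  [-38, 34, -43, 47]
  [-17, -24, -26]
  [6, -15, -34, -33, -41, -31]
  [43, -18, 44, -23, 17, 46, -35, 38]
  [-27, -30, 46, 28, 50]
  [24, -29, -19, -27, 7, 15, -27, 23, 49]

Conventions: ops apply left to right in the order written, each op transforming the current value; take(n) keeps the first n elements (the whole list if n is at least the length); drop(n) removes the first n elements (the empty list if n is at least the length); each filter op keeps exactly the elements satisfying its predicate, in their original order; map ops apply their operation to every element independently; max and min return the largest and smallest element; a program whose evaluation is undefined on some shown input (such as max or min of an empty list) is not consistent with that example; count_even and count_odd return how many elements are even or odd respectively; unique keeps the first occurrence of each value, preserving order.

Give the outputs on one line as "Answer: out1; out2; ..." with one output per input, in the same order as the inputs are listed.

Execution, op by op:
  [-38, 34, -43, 47] -> [-43, 47] -> [-43] -> -43
  [-17, -24, -26] -> [-17] -> [-17] -> -17
  [6, -15, -34, -33, -41, -31] -> [-15, -33, -41, -31] -> [-15, -33, -41, -31] -> -41
  [43, -18, 44, -23, 17, 46, -35, 38] -> [43, -23, 17, -35] -> [-23, -35] -> -35
  [-27, -30, 46, 28, 50] -> [-27] -> [-27] -> -27
  [24, -29, -19, -27, 7, 15, -27, 23, 49] -> [-29, -19, -27, 7, 15, -27, 23, 49] -> [-29, -19, -27, -27] -> -29

-43; -17; -41; -35; -27; -29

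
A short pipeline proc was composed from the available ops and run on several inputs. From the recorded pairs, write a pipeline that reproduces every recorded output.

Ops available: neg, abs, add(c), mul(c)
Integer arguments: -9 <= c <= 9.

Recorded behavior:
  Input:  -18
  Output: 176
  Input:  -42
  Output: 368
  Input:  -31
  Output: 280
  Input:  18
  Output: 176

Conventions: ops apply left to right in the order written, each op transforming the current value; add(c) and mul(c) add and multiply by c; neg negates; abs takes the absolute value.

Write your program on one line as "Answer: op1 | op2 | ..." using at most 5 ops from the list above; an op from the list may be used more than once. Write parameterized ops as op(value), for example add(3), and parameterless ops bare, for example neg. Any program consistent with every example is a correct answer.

abs | add(-5) | add(9) | neg | mul(-8)

Check, running the answer program on each example:
  -18 -> 18 -> 13 -> 22 -> -22 -> 176
  -42 -> 42 -> 37 -> 46 -> -46 -> 368
  -31 -> 31 -> 26 -> 35 -> -35 -> 280
  18 -> 18 -> 13 -> 22 -> -22 -> 176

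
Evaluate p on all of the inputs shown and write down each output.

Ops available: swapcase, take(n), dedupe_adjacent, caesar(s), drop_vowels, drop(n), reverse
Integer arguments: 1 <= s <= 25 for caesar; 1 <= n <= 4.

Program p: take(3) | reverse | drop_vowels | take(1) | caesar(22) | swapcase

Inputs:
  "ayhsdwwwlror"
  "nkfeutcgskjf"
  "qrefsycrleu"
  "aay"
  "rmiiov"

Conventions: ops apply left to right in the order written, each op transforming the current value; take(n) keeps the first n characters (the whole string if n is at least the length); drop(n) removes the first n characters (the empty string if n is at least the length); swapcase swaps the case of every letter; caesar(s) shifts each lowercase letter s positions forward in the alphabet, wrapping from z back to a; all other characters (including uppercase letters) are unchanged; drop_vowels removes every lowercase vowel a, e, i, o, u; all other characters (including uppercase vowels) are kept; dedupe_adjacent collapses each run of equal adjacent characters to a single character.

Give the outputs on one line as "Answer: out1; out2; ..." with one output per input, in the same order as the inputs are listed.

"D"; "B"; "N"; "U"; "I"

Execution, op by op:
  "ayhsdwwwlror" -> "ayh" -> "hya" -> "hy" -> "h" -> "d" -> "D"
  "nkfeutcgskjf" -> "nkf" -> "fkn" -> "fkn" -> "f" -> "b" -> "B"
  "qrefsycrleu" -> "qre" -> "erq" -> "rq" -> "r" -> "n" -> "N"
  "aay" -> "aay" -> "yaa" -> "y" -> "y" -> "u" -> "U"
  "rmiiov" -> "rmi" -> "imr" -> "mr" -> "m" -> "i" -> "I"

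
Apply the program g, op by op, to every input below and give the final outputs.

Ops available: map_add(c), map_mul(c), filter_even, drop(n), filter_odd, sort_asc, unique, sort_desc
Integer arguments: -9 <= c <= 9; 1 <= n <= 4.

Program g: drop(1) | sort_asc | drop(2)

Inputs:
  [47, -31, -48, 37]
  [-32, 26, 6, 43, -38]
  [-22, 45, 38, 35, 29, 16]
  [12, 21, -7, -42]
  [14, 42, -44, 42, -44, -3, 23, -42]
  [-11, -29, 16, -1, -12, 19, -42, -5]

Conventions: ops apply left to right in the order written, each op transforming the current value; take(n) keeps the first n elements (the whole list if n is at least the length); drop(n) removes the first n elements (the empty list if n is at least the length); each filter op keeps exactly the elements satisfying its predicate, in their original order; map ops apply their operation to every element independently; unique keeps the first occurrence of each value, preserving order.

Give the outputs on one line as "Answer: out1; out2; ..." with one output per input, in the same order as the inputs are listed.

[37]; [26, 43]; [35, 38, 45]; [21]; [-42, -3, 23, 42, 42]; [-12, -5, -1, 16, 19]

Execution, op by op:
  [47, -31, -48, 37] -> [-31, -48, 37] -> [-48, -31, 37] -> [37]
  [-32, 26, 6, 43, -38] -> [26, 6, 43, -38] -> [-38, 6, 26, 43] -> [26, 43]
  [-22, 45, 38, 35, 29, 16] -> [45, 38, 35, 29, 16] -> [16, 29, 35, 38, 45] -> [35, 38, 45]
  [12, 21, -7, -42] -> [21, -7, -42] -> [-42, -7, 21] -> [21]
  [14, 42, -44, 42, -44, -3, 23, -42] -> [42, -44, 42, -44, -3, 23, -42] -> [-44, -44, -42, -3, 23, 42, 42] -> [-42, -3, 23, 42, 42]
  [-11, -29, 16, -1, -12, 19, -42, -5] -> [-29, 16, -1, -12, 19, -42, -5] -> [-42, -29, -12, -5, -1, 16, 19] -> [-12, -5, -1, 16, 19]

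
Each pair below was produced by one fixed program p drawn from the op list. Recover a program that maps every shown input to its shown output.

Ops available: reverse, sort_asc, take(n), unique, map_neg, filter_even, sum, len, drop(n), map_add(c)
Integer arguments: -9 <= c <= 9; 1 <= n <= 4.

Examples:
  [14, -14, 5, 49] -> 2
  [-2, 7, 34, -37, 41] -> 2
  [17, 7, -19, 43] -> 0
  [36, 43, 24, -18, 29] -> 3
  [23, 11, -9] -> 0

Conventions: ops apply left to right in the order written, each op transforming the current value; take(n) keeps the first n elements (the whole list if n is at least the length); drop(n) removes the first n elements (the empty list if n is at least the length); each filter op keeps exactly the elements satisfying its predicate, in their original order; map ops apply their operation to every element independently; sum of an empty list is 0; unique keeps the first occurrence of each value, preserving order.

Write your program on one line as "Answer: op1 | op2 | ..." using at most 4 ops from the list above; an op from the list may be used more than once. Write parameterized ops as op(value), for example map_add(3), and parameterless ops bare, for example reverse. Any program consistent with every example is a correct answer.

filter_even | map_neg | len

Check, running the answer program on each example:
  [14, -14, 5, 49] -> [14, -14] -> [-14, 14] -> 2
  [-2, 7, 34, -37, 41] -> [-2, 34] -> [2, -34] -> 2
  [17, 7, -19, 43] -> [] -> [] -> 0
  [36, 43, 24, -18, 29] -> [36, 24, -18] -> [-36, -24, 18] -> 3
  [23, 11, -9] -> [] -> [] -> 0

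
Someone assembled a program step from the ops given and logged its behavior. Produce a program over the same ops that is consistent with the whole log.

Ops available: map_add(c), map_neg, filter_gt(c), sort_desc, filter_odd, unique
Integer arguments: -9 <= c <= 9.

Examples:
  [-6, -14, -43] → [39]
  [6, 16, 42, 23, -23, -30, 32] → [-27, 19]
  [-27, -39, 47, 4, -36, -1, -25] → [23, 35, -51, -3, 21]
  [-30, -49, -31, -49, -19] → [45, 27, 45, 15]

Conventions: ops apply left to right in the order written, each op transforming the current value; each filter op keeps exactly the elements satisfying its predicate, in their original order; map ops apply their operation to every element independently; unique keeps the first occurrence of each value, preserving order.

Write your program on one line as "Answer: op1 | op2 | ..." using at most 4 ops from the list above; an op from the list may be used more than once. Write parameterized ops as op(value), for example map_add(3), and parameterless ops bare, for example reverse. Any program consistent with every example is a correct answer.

map_add(3) | map_add(1) | filter_odd | map_neg

Check, running the answer program on each example:
  [-6, -14, -43] -> [-3, -11, -40] -> [-2, -10, -39] -> [-39] -> [39]
  [6, 16, 42, 23, -23, -30, 32] -> [9, 19, 45, 26, -20, -27, 35] -> [10, 20, 46, 27, -19, -26, 36] -> [27, -19] -> [-27, 19]
  [-27, -39, 47, 4, -36, -1, -25] -> [-24, -36, 50, 7, -33, 2, -22] -> [-23, -35, 51, 8, -32, 3, -21] -> [-23, -35, 51, 3, -21] -> [23, 35, -51, -3, 21]
  [-30, -49, -31, -49, -19] -> [-27, -46, -28, -46, -16] -> [-26, -45, -27, -45, -15] -> [-45, -27, -45, -15] -> [45, 27, 45, 15]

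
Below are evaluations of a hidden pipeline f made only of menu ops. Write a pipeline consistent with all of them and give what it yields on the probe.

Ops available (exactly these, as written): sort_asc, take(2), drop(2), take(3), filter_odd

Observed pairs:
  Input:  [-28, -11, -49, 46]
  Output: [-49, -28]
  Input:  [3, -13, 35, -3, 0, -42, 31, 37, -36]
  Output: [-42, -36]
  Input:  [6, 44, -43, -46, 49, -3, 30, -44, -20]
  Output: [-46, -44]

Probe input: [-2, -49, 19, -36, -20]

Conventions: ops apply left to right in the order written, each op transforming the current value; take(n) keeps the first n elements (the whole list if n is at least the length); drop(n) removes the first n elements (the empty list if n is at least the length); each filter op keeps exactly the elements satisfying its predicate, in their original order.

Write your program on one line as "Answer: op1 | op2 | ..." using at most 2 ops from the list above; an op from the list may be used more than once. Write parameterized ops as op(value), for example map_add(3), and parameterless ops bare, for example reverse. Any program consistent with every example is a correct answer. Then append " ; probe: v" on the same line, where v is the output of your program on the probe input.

sort_asc | take(2) ; probe: [-49, -36]

Check, running the answer program on each example:
  [-28, -11, -49, 46] -> [-49, -28, -11, 46] -> [-49, -28]
  [3, -13, 35, -3, 0, -42, 31, 37, -36] -> [-42, -36, -13, -3, 0, 3, 31, 35, 37] -> [-42, -36]
  [6, 44, -43, -46, 49, -3, 30, -44, -20] -> [-46, -44, -43, -20, -3, 6, 30, 44, 49] -> [-46, -44]
  probe: [-2, -49, 19, -36, -20] -> [-49, -36, -20, -2, 19] -> [-49, -36]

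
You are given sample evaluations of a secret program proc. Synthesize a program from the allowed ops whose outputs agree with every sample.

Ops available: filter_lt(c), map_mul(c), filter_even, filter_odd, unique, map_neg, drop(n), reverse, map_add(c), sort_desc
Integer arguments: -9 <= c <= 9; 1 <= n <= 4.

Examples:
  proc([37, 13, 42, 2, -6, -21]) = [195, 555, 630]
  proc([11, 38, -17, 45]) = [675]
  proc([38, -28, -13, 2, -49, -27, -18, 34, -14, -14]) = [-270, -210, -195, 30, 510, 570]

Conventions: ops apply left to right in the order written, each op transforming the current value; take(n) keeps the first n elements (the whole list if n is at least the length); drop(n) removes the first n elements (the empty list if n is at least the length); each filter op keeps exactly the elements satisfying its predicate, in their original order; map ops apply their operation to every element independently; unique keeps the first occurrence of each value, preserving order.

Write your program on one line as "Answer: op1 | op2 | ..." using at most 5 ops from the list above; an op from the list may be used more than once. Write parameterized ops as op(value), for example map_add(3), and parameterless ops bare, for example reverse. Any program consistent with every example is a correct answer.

map_mul(-5) | unique | sort_desc | map_mul(-3) | drop(3)

Check, running the answer program on each example:
  [37, 13, 42, 2, -6, -21] -> [-185, -65, -210, -10, 30, 105] -> [-185, -65, -210, -10, 30, 105] -> [105, 30, -10, -65, -185, -210] -> [-315, -90, 30, 195, 555, 630] -> [195, 555, 630]
  [11, 38, -17, 45] -> [-55, -190, 85, -225] -> [-55, -190, 85, -225] -> [85, -55, -190, -225] -> [-255, 165, 570, 675] -> [675]
  [38, -28, -13, 2, -49, -27, -18, 34, -14, -14] -> [-190, 140, 65, -10, 245, 135, 90, -170, 70, 70] -> [-190, 140, 65, -10, 245, 135, 90, -170, 70] -> [245, 140, 135, 90, 70, 65, -10, -170, -190] -> [-735, -420, -405, -270, -210, -195, 30, 510, 570] -> [-270, -210, -195, 30, 510, 570]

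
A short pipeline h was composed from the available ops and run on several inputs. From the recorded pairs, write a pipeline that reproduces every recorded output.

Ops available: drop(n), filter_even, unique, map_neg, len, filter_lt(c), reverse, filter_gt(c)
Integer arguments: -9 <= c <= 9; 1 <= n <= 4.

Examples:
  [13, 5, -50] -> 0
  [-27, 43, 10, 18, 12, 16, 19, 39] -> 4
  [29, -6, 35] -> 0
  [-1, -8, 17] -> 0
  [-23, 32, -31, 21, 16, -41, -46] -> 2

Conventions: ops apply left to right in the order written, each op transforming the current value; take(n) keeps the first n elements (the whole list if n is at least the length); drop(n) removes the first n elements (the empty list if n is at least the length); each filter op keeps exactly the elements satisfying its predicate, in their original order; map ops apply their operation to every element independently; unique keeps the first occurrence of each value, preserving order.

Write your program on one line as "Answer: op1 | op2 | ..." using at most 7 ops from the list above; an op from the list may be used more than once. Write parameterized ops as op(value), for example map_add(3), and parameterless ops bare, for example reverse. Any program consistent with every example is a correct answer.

drop(1) | reverse | filter_even | filter_gt(-2) | map_neg | len

Check, running the answer program on each example:
  [13, 5, -50] -> [5, -50] -> [-50, 5] -> [-50] -> [] -> [] -> 0
  [-27, 43, 10, 18, 12, 16, 19, 39] -> [43, 10, 18, 12, 16, 19, 39] -> [39, 19, 16, 12, 18, 10, 43] -> [16, 12, 18, 10] -> [16, 12, 18, 10] -> [-16, -12, -18, -10] -> 4
  [29, -6, 35] -> [-6, 35] -> [35, -6] -> [-6] -> [] -> [] -> 0
  [-1, -8, 17] -> [-8, 17] -> [17, -8] -> [-8] -> [] -> [] -> 0
  [-23, 32, -31, 21, 16, -41, -46] -> [32, -31, 21, 16, -41, -46] -> [-46, -41, 16, 21, -31, 32] -> [-46, 16, 32] -> [16, 32] -> [-16, -32] -> 2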